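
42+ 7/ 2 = 91/ 2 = 45.50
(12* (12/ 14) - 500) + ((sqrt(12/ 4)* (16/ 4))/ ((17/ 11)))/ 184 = -3428/ 7 + 11* sqrt(3)/ 782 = -489.69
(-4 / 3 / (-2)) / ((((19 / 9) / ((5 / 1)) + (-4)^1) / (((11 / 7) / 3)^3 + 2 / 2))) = -105920 / 497007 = -0.21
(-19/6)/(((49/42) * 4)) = -19/28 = -0.68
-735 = -735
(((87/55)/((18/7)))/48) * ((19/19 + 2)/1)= 203/5280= 0.04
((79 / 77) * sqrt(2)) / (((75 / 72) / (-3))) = -5688 * sqrt(2) / 1925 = -4.18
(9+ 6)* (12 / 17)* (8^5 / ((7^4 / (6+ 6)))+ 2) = 71643240 / 40817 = 1755.23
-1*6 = -6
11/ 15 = 0.73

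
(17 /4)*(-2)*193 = -3281 /2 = -1640.50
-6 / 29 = -0.21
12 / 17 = 0.71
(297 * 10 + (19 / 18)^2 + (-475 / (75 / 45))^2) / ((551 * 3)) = 27279541 / 535572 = 50.94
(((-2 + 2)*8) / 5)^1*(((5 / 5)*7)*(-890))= 0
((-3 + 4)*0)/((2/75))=0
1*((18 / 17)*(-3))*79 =-4266 / 17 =-250.94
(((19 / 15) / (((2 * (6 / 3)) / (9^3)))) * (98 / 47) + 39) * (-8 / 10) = -416.28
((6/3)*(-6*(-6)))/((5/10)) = 144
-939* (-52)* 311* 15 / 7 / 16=2033773.39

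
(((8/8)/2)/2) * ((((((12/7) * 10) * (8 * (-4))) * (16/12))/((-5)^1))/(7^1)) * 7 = 36.57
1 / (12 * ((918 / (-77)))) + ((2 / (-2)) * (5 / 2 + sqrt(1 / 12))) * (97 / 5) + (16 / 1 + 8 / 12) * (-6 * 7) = -8245553 / 11016-97 * sqrt(3) / 30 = -754.11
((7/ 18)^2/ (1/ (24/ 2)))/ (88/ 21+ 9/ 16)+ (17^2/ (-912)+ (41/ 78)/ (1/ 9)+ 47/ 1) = 2942104909/ 56802096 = 51.80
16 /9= 1.78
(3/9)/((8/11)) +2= 59/24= 2.46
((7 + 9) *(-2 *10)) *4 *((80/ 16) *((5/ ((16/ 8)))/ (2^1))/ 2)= -4000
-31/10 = -3.10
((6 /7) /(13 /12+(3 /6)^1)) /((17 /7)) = 72 /323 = 0.22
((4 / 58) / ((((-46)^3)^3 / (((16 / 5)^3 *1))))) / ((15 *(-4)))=4 / 97937675967050625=0.00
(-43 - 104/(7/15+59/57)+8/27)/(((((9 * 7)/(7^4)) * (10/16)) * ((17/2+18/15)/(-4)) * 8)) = 887522104/2522097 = 351.90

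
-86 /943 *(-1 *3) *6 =1548 /943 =1.64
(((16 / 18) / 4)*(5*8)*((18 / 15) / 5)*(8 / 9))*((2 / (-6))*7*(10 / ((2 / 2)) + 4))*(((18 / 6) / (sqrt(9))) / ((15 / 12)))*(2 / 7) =-28672 / 2025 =-14.16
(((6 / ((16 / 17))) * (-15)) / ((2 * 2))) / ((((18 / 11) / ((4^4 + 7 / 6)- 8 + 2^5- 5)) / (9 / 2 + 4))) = -26338015 / 768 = -34294.29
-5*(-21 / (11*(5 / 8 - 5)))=-24 / 11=-2.18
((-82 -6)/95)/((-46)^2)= -22/50255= -0.00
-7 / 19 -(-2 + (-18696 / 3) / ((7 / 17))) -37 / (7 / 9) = 2006826 / 133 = 15088.92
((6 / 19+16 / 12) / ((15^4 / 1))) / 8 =47 / 11542500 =0.00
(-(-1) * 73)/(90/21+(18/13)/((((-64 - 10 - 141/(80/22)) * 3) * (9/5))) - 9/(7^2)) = 629298033/35342129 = 17.81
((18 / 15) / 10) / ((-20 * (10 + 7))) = -3 / 8500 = -0.00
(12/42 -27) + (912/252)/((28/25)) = -3452/147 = -23.48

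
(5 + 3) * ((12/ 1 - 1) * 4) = 352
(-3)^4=81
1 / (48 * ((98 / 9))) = 3 / 1568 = 0.00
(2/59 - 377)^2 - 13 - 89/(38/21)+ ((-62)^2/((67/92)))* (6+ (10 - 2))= 1913776444841/8862626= 215937.85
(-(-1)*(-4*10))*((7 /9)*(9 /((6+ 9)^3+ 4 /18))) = -2520 /30377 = -0.08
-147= -147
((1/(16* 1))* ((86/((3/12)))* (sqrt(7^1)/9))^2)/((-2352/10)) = -9245/3402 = -2.72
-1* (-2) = 2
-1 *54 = -54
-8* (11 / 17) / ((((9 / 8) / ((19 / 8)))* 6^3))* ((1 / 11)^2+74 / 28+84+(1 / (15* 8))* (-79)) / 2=-166065833 / 76340880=-2.18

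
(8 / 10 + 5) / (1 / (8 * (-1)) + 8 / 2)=232 / 155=1.50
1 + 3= 4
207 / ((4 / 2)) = 207 / 2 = 103.50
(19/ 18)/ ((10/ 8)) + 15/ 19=1397/ 855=1.63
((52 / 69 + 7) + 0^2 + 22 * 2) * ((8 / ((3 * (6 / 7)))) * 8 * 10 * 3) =7999040 / 207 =38642.71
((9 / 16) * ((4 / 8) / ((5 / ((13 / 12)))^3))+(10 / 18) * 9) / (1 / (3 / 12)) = 3842197 / 3072000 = 1.25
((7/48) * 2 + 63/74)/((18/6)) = 1015/2664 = 0.38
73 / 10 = 7.30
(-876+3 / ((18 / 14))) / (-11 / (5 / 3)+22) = -13105 / 231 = -56.73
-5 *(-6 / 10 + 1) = -2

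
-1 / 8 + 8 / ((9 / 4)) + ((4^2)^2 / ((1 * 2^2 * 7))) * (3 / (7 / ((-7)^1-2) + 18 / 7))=152327 / 8136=18.72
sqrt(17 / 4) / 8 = sqrt(17) / 16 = 0.26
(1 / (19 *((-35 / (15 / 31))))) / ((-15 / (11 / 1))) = 11 / 20615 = 0.00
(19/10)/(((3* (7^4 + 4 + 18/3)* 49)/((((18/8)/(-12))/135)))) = -19/2551802400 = -0.00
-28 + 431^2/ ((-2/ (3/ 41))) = -6824.13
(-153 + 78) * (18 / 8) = -675 / 4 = -168.75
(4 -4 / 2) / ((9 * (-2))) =-1 / 9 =-0.11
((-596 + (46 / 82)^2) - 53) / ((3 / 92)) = -33440160 / 1681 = -19893.02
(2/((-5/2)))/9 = -4/45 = -0.09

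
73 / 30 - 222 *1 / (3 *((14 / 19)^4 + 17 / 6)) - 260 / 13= -3024892951 / 73378590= -41.22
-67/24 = -2.79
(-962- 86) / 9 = -1048 / 9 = -116.44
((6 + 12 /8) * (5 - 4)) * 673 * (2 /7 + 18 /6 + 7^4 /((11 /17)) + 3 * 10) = 1455103395 /77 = 18897446.69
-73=-73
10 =10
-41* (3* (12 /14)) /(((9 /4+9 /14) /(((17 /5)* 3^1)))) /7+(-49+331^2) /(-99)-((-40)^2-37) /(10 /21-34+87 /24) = -6422391928 /5801565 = -1107.01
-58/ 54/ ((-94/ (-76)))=-1102/ 1269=-0.87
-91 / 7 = -13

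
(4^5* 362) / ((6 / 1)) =185344 / 3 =61781.33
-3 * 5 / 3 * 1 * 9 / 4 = -45 / 4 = -11.25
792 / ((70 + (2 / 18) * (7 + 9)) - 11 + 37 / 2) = 14256 / 1427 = 9.99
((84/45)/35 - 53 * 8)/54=-15898/2025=-7.85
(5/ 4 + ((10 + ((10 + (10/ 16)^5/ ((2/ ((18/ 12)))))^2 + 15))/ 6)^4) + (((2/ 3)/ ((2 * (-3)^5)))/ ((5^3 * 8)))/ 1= 25044511058571696883499944851758711335578098589047653/ 127009712888506439610777645474692621389529088000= 197185.79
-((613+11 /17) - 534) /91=-1354 /1547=-0.88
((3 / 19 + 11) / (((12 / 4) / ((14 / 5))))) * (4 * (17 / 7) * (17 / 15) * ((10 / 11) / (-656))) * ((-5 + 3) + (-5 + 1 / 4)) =45951 / 42845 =1.07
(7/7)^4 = 1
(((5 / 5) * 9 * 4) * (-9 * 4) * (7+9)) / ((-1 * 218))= 10368 / 109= 95.12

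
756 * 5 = 3780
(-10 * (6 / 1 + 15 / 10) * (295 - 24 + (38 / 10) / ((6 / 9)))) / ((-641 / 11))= 456555 / 1282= 356.13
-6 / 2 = -3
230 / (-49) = -230 / 49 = -4.69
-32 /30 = -16 /15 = -1.07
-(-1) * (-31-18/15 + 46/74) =-5842/185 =-31.58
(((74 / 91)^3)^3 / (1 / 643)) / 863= 42785484128376069632 / 369303417512007398693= 0.12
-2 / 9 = -0.22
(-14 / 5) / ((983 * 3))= -14 / 14745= -0.00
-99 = -99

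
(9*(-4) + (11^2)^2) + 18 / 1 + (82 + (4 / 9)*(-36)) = 14689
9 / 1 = 9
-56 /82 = -28 /41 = -0.68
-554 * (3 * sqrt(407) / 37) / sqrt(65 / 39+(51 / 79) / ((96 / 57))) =-6648 * sqrt(2999296146) / 575239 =-632.93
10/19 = 0.53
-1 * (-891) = 891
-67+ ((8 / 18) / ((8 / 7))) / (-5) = -6037 / 90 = -67.08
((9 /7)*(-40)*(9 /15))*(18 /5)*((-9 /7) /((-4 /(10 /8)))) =-2187 /49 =-44.63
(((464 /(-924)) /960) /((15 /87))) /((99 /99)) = -841 /277200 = -0.00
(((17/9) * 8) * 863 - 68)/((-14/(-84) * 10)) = 7783.73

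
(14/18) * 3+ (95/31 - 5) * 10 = -1583/93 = -17.02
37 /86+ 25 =2187 /86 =25.43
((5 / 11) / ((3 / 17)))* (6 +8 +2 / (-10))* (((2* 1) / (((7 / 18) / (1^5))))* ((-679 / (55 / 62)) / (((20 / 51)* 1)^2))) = -27522827433 / 30250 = -909845.53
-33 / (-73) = 33 / 73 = 0.45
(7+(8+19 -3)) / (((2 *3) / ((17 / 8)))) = 527 / 48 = 10.98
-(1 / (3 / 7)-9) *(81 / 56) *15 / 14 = 2025 / 196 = 10.33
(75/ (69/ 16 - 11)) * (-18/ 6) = 3600/ 107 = 33.64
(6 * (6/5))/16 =9/20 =0.45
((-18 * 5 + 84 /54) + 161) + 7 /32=20959 /288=72.77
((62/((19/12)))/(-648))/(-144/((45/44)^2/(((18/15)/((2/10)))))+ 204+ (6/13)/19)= 10075/103703346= 0.00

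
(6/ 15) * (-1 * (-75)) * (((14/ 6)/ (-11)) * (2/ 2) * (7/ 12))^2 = 12005/ 26136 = 0.46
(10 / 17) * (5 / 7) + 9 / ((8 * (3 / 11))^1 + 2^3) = 2483 / 1904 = 1.30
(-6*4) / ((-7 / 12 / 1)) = 288 / 7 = 41.14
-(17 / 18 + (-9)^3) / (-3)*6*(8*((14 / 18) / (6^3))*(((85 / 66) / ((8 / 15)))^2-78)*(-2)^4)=48434.65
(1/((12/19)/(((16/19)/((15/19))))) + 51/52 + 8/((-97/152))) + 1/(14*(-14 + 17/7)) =-20167939/2042820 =-9.87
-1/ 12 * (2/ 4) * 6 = -1/ 4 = -0.25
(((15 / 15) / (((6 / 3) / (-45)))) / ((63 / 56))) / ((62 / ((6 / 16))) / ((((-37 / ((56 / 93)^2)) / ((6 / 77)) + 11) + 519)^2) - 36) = 7318554705015 / 13173298919843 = 0.56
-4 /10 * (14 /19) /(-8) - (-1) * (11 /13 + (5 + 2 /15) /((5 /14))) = 15.26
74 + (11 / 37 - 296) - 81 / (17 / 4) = -151439 / 629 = -240.76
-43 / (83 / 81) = -3483 / 83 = -41.96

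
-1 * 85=-85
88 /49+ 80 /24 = 754 /147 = 5.13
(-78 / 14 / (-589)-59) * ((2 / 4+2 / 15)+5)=-20551921 / 61845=-332.31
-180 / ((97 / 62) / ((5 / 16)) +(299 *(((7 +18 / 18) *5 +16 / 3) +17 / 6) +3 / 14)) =-585900 / 46894961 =-0.01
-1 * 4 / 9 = -4 / 9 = -0.44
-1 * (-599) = 599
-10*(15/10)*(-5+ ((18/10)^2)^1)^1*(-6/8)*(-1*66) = 6534/5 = 1306.80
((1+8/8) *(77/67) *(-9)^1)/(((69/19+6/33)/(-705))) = 204220170/53399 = 3824.42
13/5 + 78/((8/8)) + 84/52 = 5344/65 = 82.22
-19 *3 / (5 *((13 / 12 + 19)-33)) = 684 / 775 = 0.88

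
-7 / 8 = -0.88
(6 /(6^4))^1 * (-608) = -76 /27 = -2.81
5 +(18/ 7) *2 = 71/ 7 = 10.14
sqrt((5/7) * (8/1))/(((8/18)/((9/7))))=81 * sqrt(70)/98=6.92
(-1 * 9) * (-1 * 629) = 5661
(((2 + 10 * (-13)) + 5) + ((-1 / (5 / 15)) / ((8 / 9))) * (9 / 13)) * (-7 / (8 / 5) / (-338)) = -456225 / 281216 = -1.62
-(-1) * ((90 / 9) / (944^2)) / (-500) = -0.00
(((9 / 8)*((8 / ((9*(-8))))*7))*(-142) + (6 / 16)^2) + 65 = 12121 / 64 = 189.39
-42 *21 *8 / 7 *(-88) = 88704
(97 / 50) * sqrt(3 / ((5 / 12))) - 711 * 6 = -4266+ 291 * sqrt(5) / 125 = -4260.79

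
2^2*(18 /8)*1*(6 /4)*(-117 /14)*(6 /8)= -9477 /112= -84.62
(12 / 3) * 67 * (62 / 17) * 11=10751.53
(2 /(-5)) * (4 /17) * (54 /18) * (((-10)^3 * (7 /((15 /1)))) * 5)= 11200 /17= 658.82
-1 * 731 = -731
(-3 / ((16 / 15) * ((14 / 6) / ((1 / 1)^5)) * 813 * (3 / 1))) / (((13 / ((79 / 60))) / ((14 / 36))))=-79 / 4058496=-0.00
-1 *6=-6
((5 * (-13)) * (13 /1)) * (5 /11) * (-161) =680225 /11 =61838.64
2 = 2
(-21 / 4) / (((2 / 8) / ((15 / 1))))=-315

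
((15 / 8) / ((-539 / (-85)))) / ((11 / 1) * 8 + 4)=1275 / 396704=0.00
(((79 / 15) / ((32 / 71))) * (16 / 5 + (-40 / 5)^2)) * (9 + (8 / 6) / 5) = 5457557 / 750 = 7276.74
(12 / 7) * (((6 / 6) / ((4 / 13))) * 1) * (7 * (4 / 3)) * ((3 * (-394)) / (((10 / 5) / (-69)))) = 2120508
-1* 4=-4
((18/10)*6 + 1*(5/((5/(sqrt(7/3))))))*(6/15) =2*sqrt(21)/15 + 108/25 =4.93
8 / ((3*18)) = 4 / 27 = 0.15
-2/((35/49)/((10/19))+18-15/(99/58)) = -924/4883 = -0.19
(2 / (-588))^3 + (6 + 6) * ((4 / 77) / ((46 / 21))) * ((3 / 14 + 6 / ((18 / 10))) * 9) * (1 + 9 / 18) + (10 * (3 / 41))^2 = 153089813716643 / 10807623969912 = 14.16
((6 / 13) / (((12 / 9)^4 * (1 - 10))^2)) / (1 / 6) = 729 / 212992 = 0.00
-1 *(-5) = 5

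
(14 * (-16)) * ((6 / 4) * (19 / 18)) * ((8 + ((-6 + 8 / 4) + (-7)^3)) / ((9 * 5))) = 120232 / 45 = 2671.82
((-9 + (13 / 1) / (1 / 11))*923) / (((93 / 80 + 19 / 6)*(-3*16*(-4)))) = 309205 / 2078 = 148.80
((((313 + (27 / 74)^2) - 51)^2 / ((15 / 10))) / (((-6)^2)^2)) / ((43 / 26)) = 26786381238253 / 1253318930496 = 21.37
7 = 7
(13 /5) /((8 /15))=4.88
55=55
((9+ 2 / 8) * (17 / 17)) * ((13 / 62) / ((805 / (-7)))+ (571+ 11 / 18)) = 169645777 / 32085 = 5287.39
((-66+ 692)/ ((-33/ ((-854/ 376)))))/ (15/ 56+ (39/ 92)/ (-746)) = 8026143503/ 49791753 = 161.19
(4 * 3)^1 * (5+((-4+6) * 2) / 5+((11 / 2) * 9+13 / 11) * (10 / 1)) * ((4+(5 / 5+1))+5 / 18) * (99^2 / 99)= 19115532 / 5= 3823106.40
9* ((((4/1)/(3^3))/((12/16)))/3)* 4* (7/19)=448/513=0.87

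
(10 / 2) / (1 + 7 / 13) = 13 / 4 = 3.25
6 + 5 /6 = 41 /6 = 6.83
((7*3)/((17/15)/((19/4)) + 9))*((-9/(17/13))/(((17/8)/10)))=-56019600/760937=-73.62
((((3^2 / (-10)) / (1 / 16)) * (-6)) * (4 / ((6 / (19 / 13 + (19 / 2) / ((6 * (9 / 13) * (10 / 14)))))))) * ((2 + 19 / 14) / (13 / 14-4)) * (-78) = 24618224 / 1075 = 22900.67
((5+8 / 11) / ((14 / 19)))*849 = 145179 / 22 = 6599.05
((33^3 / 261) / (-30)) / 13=-0.35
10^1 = 10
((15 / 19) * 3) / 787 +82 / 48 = 614153 / 358872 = 1.71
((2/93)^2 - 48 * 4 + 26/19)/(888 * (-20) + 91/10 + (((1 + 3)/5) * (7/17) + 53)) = 5325522340/494404110297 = 0.01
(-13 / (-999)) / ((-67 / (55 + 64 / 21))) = -15847 / 1405593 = -0.01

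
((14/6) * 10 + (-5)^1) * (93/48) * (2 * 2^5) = 2273.33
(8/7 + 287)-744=-455.86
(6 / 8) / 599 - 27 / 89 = -64425 / 213244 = -0.30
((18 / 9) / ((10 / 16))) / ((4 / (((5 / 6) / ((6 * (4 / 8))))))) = 0.22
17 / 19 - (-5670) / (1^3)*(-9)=-969553 / 19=-51029.11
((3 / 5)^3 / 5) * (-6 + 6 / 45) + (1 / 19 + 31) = 1828702 / 59375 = 30.80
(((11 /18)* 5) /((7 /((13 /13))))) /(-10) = -11 /252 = -0.04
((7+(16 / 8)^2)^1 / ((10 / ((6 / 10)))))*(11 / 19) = 0.38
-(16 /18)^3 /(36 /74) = -9472 /6561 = -1.44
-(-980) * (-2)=-1960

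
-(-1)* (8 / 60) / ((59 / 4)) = 8 / 885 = 0.01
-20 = -20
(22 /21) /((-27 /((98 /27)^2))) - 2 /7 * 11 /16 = -2339843 /3306744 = -0.71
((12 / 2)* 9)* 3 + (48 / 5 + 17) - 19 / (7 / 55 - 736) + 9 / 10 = 15341357 / 80946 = 189.53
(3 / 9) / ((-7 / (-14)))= 0.67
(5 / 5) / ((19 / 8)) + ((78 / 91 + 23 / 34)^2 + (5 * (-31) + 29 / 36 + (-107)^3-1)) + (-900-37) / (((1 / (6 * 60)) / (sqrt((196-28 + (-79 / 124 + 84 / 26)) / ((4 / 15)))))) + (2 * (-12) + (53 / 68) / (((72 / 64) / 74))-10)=-84330 * sqrt(1662356865) / 403-659290417577 / 538118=-9756949.05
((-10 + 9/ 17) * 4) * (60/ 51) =-12880/ 289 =-44.57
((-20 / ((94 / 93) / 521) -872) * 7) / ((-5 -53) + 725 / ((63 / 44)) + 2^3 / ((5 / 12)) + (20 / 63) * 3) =-579379185 / 3468083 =-167.06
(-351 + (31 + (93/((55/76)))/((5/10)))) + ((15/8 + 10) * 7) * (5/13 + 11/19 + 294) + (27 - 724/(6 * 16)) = 419996537/17160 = 24475.32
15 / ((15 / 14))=14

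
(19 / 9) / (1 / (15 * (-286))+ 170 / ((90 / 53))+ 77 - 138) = 27170 / 503357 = 0.05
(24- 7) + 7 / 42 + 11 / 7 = 18.74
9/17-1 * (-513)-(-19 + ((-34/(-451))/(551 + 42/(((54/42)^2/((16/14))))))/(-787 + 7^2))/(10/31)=2818063337734/4922988367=572.43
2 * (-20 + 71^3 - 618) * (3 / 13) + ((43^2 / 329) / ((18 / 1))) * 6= 2115794743 / 12831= 164897.10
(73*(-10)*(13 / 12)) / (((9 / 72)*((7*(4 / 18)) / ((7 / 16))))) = -1779.38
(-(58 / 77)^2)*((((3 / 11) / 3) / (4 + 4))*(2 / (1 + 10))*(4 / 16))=-841 / 2869636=-0.00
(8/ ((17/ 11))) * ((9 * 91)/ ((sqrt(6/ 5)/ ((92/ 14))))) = 78936 * sqrt(30)/ 17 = 25432.37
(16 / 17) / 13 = 16 / 221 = 0.07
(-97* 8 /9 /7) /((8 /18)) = -194 /7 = -27.71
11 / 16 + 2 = 43 / 16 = 2.69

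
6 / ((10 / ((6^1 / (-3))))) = -6 / 5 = -1.20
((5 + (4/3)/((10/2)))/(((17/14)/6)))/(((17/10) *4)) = 1106/289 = 3.83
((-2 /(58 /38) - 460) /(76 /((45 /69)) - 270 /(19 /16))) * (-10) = -41.62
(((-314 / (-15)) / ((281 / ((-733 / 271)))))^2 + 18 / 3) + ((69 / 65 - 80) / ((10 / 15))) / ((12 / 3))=-3197177445160909 / 135696010343400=-23.56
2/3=0.67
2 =2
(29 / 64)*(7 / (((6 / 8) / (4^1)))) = 203 / 12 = 16.92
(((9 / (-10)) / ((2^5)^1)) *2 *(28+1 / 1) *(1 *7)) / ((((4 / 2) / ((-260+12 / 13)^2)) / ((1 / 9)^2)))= -35979923 / 7605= -4731.09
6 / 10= 3 / 5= 0.60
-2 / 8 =-1 / 4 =-0.25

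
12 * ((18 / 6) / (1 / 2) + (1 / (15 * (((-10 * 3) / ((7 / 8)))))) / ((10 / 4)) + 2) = 95.99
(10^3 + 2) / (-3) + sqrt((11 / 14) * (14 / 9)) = -334 + sqrt(11) / 3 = -332.89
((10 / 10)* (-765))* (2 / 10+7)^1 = -5508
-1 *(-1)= 1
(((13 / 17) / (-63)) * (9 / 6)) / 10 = -13 / 7140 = -0.00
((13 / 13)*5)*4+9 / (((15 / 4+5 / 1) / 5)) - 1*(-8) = 232 / 7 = 33.14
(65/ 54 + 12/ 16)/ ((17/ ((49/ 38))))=10339/ 69768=0.15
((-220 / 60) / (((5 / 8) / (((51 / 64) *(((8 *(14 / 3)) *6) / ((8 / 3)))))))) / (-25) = 3927 / 250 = 15.71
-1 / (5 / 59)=-59 / 5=-11.80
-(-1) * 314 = 314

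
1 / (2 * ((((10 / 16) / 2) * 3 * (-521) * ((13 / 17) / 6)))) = -272 / 33865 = -0.01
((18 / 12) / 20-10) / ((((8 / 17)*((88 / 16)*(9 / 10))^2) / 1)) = -33745 / 39204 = -0.86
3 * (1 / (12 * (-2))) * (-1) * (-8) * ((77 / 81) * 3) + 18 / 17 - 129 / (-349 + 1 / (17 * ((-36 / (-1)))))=-139544969 / 98036433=-1.42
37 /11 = 3.36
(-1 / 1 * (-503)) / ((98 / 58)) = 14587 / 49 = 297.69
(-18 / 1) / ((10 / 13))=-23.40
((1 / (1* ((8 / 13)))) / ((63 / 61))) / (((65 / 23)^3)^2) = 0.00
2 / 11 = 0.18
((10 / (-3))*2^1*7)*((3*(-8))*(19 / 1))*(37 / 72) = 10935.56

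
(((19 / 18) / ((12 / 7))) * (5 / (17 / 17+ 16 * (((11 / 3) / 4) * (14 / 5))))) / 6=3325 / 272592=0.01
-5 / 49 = -0.10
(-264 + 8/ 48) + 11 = -1517/ 6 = -252.83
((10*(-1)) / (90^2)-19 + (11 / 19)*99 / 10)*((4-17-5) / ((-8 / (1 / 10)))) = -10211 / 3420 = -2.99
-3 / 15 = -1 / 5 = -0.20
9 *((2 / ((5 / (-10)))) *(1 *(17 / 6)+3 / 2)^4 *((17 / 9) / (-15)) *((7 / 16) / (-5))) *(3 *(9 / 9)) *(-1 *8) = 6797518 / 2025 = 3356.80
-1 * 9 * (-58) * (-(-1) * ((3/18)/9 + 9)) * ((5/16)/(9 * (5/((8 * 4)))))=1046.15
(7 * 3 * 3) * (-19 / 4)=-1197 / 4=-299.25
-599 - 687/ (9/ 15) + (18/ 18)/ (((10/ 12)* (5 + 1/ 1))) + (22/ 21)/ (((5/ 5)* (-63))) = -11535347/ 6615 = -1743.82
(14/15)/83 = 0.01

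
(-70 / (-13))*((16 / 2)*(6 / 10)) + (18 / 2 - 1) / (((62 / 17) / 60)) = 63456 / 403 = 157.46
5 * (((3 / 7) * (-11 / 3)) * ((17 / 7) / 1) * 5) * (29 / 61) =-45.36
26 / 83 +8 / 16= 0.81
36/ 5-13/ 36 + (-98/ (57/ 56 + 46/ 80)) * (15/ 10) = -3429887/ 40140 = -85.45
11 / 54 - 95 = -5119 / 54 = -94.80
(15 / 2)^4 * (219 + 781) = 6328125 / 2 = 3164062.50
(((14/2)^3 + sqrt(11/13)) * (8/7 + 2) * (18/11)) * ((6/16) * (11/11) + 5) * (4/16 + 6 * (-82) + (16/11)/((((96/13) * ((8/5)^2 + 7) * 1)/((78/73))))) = -7158226038957/1535336 - 146086245693 * sqrt(143)/139715576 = -4674822.42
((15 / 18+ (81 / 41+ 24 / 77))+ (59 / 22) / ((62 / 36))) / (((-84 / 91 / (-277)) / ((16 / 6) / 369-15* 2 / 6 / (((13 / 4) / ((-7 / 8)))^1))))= 29638167980363 / 15600782736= 1899.79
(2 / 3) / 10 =1 / 15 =0.07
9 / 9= 1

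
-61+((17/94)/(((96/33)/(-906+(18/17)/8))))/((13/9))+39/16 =-15258413/156416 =-97.55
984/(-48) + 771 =1501/2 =750.50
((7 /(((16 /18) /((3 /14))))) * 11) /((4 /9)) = 2673 /64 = 41.77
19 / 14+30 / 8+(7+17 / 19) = 6917 / 532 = 13.00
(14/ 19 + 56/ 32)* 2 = 189/ 38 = 4.97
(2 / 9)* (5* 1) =10 / 9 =1.11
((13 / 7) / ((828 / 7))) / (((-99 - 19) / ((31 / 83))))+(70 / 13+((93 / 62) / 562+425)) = 12749686038043 / 29623755096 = 430.39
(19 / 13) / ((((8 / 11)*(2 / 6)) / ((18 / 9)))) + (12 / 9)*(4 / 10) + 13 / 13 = 10601 / 780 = 13.59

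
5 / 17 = 0.29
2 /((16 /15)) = 15 /8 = 1.88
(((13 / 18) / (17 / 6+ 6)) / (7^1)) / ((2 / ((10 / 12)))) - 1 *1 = -13291 / 13356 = -1.00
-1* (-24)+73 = 97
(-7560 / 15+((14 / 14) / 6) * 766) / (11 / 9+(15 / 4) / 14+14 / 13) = -2465736 / 16819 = -146.60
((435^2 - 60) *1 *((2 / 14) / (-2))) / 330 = -12611 / 308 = -40.94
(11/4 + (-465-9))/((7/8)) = -3770/7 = -538.57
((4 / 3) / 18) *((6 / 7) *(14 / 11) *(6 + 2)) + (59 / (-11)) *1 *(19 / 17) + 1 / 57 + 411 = 405.67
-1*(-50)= 50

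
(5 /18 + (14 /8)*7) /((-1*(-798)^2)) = -451 /22924944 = -0.00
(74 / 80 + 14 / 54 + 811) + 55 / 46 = 20204357 / 24840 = 813.38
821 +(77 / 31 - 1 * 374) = 13934 / 31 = 449.48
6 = 6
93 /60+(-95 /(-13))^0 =51 /20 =2.55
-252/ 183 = -84/ 61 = -1.38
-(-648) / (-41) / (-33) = 216 / 451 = 0.48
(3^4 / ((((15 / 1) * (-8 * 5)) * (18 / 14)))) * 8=-21 / 25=-0.84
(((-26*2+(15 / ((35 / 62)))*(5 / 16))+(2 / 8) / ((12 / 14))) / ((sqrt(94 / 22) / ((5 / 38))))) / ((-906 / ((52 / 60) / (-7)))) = -23699*sqrt(517) / 1427178312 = -0.00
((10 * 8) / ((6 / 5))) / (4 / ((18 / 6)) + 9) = 200 / 31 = 6.45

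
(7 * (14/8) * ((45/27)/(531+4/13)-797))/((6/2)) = -202303507/62163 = -3254.40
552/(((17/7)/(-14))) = -54096/17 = -3182.12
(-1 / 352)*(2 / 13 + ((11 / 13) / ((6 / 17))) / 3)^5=-0.00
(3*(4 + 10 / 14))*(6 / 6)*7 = 99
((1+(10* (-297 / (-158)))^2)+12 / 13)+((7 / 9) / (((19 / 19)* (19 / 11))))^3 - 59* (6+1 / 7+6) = -1025355724883572 / 2839774833441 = -361.07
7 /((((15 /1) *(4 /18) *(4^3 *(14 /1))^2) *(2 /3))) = 9 /2293760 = 0.00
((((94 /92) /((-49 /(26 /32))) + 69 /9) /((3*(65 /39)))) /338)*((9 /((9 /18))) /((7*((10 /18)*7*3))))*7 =7448751 /1066592800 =0.01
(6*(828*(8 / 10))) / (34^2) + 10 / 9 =59162 / 13005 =4.55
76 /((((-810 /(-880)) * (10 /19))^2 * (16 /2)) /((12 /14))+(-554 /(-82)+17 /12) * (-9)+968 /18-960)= -0.08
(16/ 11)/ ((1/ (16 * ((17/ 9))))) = 4352/ 99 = 43.96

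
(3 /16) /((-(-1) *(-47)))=-3 /752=-0.00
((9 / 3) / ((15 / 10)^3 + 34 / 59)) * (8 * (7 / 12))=3.54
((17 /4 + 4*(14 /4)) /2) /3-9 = -143 /24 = -5.96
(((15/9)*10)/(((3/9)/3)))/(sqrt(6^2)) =25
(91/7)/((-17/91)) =-1183/17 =-69.59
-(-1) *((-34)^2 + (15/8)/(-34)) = 1155.94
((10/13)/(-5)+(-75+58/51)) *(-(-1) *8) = -392584/663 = -592.13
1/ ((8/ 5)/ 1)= 5/ 8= 0.62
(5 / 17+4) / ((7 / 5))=365 / 119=3.07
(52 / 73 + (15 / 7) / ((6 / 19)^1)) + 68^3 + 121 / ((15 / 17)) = 4822459759 / 15330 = 314576.63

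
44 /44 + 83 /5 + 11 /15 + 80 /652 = 18.46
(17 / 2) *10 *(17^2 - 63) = 19210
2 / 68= 1 / 34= 0.03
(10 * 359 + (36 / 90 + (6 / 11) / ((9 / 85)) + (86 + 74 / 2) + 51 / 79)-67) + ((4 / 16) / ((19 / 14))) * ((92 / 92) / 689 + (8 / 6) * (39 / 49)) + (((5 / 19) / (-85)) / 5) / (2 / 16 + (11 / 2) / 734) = 57701531983230061 / 15798302189670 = 3652.39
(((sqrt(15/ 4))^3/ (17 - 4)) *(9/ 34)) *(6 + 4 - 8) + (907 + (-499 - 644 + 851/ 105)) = -23929/ 105 + 135 *sqrt(15)/ 1768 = -227.60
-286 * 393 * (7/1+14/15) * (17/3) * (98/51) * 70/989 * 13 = -79520985544/8901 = -8933938.38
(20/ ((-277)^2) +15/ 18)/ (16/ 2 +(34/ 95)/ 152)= 1385391650/ 13299514299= 0.10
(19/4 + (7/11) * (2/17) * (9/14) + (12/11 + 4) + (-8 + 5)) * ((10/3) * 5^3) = 3220625/1122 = 2870.43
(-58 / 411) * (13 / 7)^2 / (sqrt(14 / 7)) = -4901 * sqrt(2) / 20139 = -0.34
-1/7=-0.14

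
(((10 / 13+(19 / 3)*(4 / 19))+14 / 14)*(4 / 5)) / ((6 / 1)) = 242 / 585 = 0.41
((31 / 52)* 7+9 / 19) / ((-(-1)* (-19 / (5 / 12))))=-22955 / 225264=-0.10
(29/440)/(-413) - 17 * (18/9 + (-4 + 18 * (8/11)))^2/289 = -245889103/33981640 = -7.24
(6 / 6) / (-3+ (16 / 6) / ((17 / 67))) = 0.13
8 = 8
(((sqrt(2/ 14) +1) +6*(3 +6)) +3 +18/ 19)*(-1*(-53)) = 53*sqrt(7)/ 7 +59360/ 19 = 3144.24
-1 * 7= -7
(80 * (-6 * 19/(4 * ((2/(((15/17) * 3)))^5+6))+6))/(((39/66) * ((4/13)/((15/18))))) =303705138275/576302087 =526.99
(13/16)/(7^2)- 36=-28211/784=-35.98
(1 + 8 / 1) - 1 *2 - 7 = 0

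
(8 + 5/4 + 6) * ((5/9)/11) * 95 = 28975/396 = 73.17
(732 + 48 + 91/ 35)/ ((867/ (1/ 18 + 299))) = 21063679/ 78030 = 269.94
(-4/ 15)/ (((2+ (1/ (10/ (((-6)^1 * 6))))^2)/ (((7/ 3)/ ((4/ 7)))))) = -245/ 3366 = -0.07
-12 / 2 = -6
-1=-1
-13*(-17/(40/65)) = 2873/8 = 359.12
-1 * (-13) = 13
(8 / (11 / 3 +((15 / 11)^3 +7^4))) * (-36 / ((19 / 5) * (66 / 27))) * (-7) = 2352240 / 26089603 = 0.09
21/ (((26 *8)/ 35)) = 735/ 208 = 3.53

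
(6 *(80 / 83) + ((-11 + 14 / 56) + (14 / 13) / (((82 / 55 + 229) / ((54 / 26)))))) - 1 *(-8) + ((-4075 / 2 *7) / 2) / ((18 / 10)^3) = -22587951740597 / 18518711913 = -1219.74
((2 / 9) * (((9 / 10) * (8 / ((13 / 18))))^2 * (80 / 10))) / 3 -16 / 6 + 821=11118871 / 12675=877.23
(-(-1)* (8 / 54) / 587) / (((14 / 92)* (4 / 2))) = 92 / 110943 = 0.00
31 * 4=124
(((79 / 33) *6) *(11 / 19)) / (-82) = -79 / 779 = -0.10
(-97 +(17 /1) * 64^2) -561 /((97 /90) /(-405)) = 27193345 /97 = 280343.76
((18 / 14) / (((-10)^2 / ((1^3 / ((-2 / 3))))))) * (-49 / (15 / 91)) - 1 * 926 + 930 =9.73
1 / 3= 0.33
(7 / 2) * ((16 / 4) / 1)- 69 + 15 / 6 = -105 / 2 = -52.50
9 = 9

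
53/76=0.70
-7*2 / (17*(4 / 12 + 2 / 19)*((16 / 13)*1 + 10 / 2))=-3458 / 11475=-0.30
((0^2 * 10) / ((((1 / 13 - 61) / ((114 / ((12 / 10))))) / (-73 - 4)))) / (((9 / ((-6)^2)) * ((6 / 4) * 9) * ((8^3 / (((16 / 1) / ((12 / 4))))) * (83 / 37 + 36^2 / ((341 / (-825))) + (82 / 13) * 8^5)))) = 0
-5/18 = -0.28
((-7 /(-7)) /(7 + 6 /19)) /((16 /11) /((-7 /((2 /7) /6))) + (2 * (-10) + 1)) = -30723 /4272721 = -0.01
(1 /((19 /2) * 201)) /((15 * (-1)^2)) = 2 /57285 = 0.00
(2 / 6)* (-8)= -8 / 3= -2.67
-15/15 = -1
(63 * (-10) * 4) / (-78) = 420 / 13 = 32.31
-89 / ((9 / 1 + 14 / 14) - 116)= 89 / 106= 0.84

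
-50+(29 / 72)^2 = -258359 / 5184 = -49.84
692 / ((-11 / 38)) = -26296 / 11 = -2390.55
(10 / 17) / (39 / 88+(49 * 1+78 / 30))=4400 / 389283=0.01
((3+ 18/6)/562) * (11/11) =3/281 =0.01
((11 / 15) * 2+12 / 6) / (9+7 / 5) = 0.33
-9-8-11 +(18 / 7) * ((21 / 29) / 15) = -27.88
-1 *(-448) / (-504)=-8 / 9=-0.89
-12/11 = -1.09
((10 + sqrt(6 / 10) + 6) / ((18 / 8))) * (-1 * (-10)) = 8 * sqrt(15) / 9 + 640 / 9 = 74.55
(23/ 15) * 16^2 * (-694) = -4086272/ 15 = -272418.13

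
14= 14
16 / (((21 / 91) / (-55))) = -3813.33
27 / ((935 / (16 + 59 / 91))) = 8181 / 17017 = 0.48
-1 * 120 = -120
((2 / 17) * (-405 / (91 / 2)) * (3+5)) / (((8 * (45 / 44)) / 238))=-3168 / 13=-243.69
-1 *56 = -56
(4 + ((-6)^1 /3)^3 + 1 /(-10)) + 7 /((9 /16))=751 /90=8.34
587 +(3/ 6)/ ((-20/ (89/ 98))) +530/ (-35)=2241591/ 3920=571.83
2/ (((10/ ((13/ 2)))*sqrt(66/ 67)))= 13*sqrt(4422)/ 660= 1.31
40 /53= 0.75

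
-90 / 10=-9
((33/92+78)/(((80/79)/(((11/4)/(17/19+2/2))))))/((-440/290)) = -34866729/471040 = -74.02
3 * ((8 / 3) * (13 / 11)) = 104 / 11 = 9.45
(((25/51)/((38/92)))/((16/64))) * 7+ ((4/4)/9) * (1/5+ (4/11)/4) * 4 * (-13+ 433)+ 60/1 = 1572556/10659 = 147.53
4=4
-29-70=-99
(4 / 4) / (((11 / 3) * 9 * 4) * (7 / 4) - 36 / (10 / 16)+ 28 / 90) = 45 / 7817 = 0.01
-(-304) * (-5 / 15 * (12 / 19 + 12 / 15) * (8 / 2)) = -8704 / 15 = -580.27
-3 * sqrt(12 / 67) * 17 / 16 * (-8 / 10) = 1.08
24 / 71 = 0.34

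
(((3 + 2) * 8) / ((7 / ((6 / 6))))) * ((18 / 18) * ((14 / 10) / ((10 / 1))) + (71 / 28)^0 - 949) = -5416.34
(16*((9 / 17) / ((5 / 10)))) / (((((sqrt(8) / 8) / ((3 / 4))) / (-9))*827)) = -3888*sqrt(2) / 14059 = -0.39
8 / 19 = 0.42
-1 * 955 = -955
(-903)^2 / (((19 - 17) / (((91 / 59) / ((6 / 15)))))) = 371011095 / 236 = 1572080.91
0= 0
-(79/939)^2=-6241/881721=-0.01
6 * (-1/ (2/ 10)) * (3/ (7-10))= 30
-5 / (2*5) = -0.50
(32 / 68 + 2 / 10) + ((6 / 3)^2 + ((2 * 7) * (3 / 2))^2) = 37882 / 85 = 445.67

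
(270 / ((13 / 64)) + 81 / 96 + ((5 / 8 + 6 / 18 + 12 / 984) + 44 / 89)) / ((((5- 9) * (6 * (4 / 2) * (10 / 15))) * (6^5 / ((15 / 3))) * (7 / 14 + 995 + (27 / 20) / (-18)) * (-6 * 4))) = 151594166225 / 135358168315428864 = 0.00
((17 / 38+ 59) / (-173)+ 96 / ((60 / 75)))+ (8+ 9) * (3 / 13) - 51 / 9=30231187 / 256386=117.91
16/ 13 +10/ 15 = 74/ 39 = 1.90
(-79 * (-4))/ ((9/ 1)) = 316/ 9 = 35.11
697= 697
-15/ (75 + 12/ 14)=-35/ 177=-0.20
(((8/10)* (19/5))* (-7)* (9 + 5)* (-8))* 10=119168/5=23833.60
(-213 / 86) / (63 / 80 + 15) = -2840 / 18103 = -0.16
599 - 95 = 504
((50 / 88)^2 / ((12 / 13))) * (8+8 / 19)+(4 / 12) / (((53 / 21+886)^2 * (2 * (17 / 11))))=120223411984037 / 40821210288969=2.95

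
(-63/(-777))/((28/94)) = 141/518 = 0.27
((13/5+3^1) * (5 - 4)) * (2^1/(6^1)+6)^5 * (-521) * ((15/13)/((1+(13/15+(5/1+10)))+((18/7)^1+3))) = -16634824045/10881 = -1528795.52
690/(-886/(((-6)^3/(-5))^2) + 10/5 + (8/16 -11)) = -16096320/209363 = -76.88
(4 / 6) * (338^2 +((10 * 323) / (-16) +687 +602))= 922649 / 12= 76887.42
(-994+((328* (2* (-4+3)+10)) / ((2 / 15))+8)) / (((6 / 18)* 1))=56082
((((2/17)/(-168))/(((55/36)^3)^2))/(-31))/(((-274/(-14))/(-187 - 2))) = -34284321792/1998514572484375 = -0.00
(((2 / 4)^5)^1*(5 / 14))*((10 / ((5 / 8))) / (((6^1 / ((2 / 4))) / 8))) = 5 / 42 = 0.12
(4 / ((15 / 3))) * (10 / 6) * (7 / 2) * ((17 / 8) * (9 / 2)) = 357 / 8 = 44.62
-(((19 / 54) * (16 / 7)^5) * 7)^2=-99230924406784 / 4202539929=-23612.13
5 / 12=0.42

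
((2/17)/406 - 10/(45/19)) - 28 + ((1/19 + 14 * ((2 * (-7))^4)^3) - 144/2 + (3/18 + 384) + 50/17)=936775511415351358799/1180242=793714773254426.94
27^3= 19683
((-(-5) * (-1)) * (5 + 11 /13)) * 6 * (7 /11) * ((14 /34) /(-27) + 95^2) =-2003448160 /1989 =-1007264.03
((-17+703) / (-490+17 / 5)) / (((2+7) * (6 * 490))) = -7 / 131382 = -0.00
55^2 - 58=2967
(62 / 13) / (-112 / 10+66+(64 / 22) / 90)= 15345 / 176423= 0.09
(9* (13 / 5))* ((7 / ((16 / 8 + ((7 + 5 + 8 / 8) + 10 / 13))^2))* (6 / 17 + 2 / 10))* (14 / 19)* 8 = 728595504 / 339351875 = 2.15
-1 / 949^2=-1 / 900601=-0.00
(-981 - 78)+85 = -974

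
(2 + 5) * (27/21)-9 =0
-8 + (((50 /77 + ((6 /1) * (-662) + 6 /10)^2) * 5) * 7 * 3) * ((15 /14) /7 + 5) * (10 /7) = 45997120741661 /3773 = 12191126621.17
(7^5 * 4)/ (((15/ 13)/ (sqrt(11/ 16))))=48310.18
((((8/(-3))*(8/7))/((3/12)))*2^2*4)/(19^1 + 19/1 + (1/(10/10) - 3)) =-1024/189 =-5.42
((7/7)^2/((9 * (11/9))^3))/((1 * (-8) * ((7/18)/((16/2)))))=-18/9317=-0.00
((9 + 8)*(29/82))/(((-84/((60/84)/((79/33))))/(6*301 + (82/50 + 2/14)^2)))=-150233623881/3888419500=-38.64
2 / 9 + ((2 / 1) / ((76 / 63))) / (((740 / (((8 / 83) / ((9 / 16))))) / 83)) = 8038 / 31635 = 0.25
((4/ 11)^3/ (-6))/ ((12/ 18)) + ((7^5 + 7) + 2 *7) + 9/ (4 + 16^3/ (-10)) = 15141063187/ 899756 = 16827.97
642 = 642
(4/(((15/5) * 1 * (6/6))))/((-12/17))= -17/9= -1.89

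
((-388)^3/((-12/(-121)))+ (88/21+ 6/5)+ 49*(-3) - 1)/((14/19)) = -195835335271/245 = -799327899.07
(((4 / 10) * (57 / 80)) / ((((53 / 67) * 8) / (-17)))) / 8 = -64923 / 678400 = -0.10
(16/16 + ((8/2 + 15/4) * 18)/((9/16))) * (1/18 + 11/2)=4150/3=1383.33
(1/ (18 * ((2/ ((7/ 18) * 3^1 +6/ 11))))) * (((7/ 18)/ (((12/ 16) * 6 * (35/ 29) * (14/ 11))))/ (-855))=-3277/ 1047135600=-0.00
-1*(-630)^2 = -396900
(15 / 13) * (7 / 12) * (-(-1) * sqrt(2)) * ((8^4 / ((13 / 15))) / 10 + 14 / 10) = 215677 * sqrt(2) / 676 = 451.20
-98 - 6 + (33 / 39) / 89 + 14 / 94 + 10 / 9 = -50277410 / 489411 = -102.73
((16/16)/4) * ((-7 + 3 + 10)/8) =3/16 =0.19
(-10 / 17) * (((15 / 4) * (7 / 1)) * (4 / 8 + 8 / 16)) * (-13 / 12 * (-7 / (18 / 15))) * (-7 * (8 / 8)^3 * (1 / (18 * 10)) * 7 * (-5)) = -3901625 / 29376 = -132.82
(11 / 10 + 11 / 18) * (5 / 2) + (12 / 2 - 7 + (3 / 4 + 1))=5.03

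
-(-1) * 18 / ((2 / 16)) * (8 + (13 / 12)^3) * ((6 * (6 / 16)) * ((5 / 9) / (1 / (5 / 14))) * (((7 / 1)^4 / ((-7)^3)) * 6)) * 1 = -400525 / 16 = -25032.81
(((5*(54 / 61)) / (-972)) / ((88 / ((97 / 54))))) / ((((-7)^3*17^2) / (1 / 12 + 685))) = 3987185 / 6206574616704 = 0.00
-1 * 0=0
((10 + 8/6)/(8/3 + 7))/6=17/87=0.20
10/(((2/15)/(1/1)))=75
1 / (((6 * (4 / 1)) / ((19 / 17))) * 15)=19 / 6120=0.00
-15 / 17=-0.88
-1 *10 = -10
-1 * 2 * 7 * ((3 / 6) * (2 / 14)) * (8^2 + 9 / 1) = -73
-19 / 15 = -1.27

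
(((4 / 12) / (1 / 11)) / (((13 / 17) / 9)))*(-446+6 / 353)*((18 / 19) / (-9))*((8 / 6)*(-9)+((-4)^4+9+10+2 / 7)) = 533385.87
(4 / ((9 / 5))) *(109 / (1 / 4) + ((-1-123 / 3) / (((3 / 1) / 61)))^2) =14595040 / 9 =1621671.11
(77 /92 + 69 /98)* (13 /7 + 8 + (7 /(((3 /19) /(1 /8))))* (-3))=-10.43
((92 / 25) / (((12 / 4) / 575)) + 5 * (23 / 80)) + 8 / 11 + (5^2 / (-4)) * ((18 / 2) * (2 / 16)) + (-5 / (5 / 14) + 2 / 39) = 3141507 / 4576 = 686.52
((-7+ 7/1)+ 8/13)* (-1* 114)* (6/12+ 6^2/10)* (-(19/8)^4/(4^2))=304560177/532480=571.97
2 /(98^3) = 1 /470596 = 0.00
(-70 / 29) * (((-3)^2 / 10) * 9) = -19.55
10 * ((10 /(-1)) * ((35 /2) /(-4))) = 875 /2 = 437.50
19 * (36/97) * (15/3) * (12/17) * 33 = 821.30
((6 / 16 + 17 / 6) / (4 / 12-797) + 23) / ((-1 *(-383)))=439683 / 7322960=0.06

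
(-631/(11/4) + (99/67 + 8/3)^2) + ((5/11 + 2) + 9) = -8113529/40401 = -200.82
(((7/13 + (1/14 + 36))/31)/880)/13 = 6663/64544480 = 0.00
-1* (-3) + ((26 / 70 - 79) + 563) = 17058 / 35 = 487.37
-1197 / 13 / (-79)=1197 / 1027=1.17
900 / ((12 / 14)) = 1050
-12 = -12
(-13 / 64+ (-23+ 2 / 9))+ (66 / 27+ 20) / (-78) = -522707 / 22464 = -23.27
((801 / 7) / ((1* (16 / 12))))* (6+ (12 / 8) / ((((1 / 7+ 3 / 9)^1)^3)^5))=491122630664498677707909 / 56000000000000000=8770046.98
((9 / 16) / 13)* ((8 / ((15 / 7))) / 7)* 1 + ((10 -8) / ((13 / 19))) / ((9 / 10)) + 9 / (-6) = 1036 / 585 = 1.77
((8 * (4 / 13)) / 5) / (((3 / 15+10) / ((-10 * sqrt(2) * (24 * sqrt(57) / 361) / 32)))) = -80 * sqrt(114) / 79781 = -0.01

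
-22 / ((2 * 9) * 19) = -11 / 171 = -0.06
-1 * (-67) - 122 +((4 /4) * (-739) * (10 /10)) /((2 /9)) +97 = -6567 /2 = -3283.50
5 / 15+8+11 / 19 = 508 / 57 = 8.91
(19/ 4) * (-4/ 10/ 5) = -19/ 50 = -0.38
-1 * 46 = -46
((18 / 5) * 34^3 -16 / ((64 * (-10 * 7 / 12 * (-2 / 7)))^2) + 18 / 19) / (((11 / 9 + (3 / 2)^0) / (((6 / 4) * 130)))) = 6039247758219 / 486400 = 12416216.61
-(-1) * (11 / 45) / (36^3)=11 / 2099520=0.00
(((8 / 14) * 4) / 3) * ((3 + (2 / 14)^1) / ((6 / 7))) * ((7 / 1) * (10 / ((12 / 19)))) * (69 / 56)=24035 / 63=381.51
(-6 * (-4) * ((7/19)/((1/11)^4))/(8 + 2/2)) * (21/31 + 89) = 2279310880/1767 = 1289932.59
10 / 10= 1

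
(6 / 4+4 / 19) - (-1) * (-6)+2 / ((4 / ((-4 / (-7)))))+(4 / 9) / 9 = -85201 / 21546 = -3.95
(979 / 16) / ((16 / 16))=979 / 16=61.19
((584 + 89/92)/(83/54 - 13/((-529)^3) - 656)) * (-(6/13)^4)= 0.04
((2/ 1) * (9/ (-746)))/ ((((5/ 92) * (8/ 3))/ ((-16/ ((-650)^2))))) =0.00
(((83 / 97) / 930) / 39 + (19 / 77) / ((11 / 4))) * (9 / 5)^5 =1754757433701 / 1034689906250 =1.70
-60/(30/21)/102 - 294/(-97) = 2.62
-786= -786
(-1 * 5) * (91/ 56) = -65/ 8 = -8.12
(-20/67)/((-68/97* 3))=0.14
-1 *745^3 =-413493625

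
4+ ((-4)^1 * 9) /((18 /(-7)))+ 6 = 24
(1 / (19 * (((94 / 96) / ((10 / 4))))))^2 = 14400 / 797449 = 0.02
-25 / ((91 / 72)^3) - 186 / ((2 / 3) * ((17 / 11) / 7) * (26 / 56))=-35027172108 / 12810707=-2734.21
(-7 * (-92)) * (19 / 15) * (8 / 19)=5152 / 15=343.47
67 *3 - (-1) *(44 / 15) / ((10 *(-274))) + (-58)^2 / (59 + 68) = 296853628 / 1304925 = 227.49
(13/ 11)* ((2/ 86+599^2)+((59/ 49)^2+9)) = 481582047882/ 1135673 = 424049.92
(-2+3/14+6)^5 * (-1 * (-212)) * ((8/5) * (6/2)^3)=1023056671869/84035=12174173.52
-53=-53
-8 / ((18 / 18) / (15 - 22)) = 56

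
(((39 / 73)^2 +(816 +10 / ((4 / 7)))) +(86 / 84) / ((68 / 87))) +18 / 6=4251831747 / 5073208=838.10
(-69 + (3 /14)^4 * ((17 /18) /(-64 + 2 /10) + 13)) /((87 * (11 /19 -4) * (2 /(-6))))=-32119083957 /46200234080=-0.70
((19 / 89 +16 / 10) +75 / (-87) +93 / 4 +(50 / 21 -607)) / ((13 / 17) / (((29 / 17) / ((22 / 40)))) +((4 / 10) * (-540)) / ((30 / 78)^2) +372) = 3145921615 / 5896599681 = 0.53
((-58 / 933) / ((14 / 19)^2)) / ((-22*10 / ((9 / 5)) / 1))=31407 / 33525800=0.00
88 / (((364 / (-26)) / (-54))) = 2376 / 7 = 339.43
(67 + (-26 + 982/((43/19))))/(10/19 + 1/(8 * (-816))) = 2532857472/2806223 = 902.59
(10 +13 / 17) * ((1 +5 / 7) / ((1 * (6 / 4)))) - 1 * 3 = 1107 / 119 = 9.30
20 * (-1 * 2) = -40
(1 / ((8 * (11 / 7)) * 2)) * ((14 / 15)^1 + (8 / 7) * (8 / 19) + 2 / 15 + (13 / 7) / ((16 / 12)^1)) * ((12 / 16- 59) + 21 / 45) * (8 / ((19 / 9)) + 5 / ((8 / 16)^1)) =-10658171659 / 114364800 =-93.19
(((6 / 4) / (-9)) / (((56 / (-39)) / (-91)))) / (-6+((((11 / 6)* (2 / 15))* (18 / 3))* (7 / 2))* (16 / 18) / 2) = 22815 / 8032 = 2.84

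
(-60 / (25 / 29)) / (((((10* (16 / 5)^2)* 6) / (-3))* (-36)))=-29 / 3072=-0.01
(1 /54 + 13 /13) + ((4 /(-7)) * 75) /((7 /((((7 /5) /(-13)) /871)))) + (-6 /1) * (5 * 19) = -2435290985 /4280094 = -568.98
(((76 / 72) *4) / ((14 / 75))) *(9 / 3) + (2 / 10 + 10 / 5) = 2452 / 35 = 70.06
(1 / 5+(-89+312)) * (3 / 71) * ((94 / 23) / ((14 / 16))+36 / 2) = 2444040 / 11431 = 213.81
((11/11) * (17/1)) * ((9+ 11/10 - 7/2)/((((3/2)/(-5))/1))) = -374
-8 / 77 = -0.10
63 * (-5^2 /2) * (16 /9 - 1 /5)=-2485 /2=-1242.50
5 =5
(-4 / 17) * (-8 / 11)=32 / 187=0.17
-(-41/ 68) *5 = 205/ 68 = 3.01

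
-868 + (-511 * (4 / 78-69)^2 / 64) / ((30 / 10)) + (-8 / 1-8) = -3953054719 / 292032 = -13536.38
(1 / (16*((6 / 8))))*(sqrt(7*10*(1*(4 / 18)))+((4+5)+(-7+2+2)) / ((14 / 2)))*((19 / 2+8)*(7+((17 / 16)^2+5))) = 16805 / 1024+117635*sqrt(35) / 9216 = 91.93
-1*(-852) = 852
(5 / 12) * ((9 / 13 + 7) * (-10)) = -1250 / 39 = -32.05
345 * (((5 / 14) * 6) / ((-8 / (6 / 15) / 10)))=-5175 / 14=-369.64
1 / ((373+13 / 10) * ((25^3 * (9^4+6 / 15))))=2 / 76747875625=0.00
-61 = -61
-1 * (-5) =5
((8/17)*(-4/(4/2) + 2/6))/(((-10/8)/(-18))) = -192/17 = -11.29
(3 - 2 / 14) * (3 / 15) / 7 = 4 / 49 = 0.08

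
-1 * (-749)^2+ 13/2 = -1121989/2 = -560994.50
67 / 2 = 33.50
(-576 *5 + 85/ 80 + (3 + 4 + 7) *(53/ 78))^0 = 1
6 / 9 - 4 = -10 / 3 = -3.33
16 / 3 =5.33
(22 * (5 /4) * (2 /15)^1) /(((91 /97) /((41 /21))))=43747 /5733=7.63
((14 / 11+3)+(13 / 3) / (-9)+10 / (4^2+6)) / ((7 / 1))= 1261 / 2079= 0.61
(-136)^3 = -2515456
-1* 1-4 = -5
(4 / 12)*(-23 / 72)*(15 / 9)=-115 / 648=-0.18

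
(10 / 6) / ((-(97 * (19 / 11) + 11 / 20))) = -1100 / 110943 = -0.01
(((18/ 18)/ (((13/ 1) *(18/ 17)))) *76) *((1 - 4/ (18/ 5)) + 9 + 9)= 104006/ 1053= 98.77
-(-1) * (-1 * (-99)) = 99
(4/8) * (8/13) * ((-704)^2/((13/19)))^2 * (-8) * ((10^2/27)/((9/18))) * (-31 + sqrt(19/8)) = 17592983941965414400/59319- 141878902757785600 * sqrt(38)/59319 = 281838595510366.78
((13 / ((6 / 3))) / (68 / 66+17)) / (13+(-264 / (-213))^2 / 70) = 2162589 / 78115918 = 0.03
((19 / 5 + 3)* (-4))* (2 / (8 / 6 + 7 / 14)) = -1632 / 55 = -29.67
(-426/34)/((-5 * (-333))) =-71/9435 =-0.01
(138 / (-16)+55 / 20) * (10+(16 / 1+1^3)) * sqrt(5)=-354.70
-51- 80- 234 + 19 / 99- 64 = -42452 / 99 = -428.81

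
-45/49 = -0.92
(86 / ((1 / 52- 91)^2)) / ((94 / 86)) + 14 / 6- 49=-49081979068 / 1051970967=-46.66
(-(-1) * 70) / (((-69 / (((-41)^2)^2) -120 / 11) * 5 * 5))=-435167194 / 1695460395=-0.26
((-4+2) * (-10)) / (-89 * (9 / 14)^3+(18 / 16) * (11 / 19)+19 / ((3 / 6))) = 1.33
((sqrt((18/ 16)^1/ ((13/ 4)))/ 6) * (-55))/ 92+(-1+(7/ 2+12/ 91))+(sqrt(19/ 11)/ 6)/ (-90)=-55 * sqrt(26)/ 4784 -sqrt(209)/ 5940+479/ 182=2.57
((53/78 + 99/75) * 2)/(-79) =-3899/77025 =-0.05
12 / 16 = 3 / 4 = 0.75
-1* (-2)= 2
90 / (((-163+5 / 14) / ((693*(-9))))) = 79380 / 23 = 3451.30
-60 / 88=-15 / 22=-0.68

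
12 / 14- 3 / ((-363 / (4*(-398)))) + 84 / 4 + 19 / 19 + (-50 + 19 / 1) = -18041 / 847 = -21.30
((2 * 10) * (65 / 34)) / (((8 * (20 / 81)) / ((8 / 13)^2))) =1620 / 221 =7.33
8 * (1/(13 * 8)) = 1/13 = 0.08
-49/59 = -0.83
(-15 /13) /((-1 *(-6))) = -5 /26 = -0.19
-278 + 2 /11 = -3056 /11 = -277.82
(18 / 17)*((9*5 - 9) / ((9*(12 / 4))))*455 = 10920 / 17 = 642.35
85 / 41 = 2.07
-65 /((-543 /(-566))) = -36790 /543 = -67.75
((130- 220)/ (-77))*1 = 90/ 77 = 1.17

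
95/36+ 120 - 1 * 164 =-1489/36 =-41.36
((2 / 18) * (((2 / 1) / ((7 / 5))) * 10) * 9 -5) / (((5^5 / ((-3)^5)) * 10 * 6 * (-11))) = 1053 / 962500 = 0.00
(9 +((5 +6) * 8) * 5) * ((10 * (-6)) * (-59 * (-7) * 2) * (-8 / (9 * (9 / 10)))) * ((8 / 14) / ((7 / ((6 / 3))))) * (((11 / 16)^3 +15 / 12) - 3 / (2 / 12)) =-6365125025 / 108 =-58936342.82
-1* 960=-960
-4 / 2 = -2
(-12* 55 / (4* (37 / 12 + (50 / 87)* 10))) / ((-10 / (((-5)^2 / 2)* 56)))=574200 / 439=1307.97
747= 747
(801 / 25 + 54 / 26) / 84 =132 / 325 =0.41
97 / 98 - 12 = -1079 / 98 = -11.01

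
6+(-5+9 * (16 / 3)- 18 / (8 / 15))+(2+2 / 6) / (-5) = 887 / 60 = 14.78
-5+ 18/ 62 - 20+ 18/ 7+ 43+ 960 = 212847/ 217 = 980.86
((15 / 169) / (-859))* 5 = -75 / 145171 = -0.00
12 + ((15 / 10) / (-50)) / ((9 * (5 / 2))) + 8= 20.00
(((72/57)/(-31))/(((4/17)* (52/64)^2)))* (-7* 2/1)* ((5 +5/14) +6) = 4151808/99541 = 41.71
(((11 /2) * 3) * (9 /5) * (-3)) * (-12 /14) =2673 /35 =76.37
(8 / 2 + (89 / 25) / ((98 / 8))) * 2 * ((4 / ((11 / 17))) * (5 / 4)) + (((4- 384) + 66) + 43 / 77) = -666021 / 2695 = -247.13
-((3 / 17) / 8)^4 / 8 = -81 / 2736816128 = -0.00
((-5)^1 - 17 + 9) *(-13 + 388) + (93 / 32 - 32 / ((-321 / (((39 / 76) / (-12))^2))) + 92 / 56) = -4870.45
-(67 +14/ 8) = -68.75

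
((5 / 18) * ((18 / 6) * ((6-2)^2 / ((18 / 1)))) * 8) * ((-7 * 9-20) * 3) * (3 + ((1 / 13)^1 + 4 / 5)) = -74368 / 13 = -5720.62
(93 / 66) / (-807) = -0.00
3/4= 0.75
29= 29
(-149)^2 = 22201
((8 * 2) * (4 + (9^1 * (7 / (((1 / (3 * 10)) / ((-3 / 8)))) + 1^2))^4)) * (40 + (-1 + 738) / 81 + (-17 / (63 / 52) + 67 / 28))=744942832304986025 / 5184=143700392034140.82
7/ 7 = 1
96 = 96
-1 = -1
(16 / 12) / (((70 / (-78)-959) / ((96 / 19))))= -1248 / 177821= -0.01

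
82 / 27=3.04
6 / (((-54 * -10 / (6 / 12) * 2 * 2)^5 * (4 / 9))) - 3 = -334353766809599999 / 111451255603200000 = -3.00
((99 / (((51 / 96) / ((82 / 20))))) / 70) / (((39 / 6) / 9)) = 584496 / 38675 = 15.11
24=24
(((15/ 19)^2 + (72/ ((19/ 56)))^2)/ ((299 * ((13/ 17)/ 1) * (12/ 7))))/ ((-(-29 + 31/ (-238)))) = 25579878121/ 6485622754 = 3.94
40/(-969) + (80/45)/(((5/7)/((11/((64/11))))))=4.66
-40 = -40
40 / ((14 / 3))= 60 / 7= 8.57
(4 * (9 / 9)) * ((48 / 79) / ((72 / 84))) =224 / 79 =2.84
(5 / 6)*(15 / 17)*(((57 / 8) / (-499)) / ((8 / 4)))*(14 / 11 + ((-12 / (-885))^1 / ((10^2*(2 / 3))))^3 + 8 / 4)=-6584964187516929 / 383290612540000000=-0.02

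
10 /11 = 0.91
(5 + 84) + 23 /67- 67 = 1497 /67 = 22.34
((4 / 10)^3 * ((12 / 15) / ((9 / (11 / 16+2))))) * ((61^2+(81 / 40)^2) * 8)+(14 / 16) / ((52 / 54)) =13353498121 / 29250000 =456.53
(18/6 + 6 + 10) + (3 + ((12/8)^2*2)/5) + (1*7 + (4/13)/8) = 1946/65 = 29.94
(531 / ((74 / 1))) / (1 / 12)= 3186 / 37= 86.11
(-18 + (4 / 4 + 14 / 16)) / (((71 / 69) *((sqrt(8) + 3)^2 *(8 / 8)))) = -0.46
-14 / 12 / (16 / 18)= -21 / 16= -1.31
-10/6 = -1.67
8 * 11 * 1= 88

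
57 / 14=4.07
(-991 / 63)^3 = -3892.24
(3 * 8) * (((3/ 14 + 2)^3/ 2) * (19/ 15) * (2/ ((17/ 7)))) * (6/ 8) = 1698087/ 16660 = 101.93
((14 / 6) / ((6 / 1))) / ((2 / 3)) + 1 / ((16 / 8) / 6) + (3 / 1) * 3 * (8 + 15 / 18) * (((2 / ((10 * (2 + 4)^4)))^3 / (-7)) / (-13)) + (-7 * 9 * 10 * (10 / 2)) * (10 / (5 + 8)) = -39939224387327947 / 16507266048000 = -2419.49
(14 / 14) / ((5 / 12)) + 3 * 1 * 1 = 27 / 5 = 5.40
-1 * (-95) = 95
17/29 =0.59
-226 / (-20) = 113 / 10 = 11.30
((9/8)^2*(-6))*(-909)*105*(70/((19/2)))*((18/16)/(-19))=-7305837525/23104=-316215.27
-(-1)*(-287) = -287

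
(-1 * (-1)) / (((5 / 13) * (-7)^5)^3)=-2197 / 593445188742875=-0.00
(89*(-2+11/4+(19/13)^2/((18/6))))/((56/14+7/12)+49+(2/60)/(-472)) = 311384300/128226891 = 2.43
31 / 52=0.60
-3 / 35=-0.09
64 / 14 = 4.57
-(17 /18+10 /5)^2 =-2809 /324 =-8.67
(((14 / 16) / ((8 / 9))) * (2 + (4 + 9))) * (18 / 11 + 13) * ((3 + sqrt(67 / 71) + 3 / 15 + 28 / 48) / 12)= 50715 * sqrt(4757) / 199936 + 767487 / 11264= 85.63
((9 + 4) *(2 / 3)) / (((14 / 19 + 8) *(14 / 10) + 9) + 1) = 1235 / 3168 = 0.39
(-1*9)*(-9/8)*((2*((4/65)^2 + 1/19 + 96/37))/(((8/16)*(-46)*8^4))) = -637791813/1119256985600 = -0.00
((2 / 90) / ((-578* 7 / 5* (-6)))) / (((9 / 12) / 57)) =19 / 54621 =0.00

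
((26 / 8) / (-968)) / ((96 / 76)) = -247 / 92928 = -0.00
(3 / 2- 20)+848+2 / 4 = 830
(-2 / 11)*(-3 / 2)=3 / 11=0.27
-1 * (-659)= 659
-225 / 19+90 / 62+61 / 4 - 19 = -33315 / 2356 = -14.14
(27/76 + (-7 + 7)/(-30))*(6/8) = 81/304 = 0.27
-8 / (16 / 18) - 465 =-474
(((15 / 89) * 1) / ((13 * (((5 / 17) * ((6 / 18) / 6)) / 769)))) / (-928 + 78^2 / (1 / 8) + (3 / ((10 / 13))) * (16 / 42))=0.01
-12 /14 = -6 /7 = -0.86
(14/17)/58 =7/493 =0.01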